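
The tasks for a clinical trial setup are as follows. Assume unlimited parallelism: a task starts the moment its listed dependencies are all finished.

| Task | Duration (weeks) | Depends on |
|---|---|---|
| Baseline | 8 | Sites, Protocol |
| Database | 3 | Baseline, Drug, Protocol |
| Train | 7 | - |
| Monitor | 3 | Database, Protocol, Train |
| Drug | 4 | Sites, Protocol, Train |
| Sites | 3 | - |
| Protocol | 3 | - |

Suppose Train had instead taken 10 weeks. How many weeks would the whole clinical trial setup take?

Baseline: Train→Drug→Database→Monitor = 7+4+3+3 = 17 → 17 weeks.
Since Train is critical, the +3 change carries straight to that chain (now 20 weeks).
No other chain overtakes it, so the finish is 20 weeks.

20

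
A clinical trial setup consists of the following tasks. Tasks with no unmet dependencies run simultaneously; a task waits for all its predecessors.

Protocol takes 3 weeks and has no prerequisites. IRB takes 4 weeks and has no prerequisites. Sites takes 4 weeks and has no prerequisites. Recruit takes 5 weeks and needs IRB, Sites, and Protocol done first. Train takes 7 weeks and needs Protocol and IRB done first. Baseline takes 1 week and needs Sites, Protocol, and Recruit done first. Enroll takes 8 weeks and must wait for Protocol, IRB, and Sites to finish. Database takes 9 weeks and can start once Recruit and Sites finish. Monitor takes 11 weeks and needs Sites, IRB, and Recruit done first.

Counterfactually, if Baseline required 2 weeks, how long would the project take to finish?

Actual critical path: IRB→Recruit→Monitor = 4+5+11 = 20 ⇒ 20 weeks.
The longest path through Baseline is only 10 weeks, so Baseline has float 10.
The critical path is still IRB→Recruit→Monitor; finish is now 20 weeks.

20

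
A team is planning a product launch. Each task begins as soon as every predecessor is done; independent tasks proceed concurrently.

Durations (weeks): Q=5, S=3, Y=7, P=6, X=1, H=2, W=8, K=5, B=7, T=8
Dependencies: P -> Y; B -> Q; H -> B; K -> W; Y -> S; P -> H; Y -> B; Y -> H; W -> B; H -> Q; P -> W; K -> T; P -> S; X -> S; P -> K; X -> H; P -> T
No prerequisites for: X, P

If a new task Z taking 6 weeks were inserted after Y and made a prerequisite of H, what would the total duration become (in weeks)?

33

Originally the project takes 31 weeks.
With Z inserted, H now waits for max(P, X, Y, Z).
New critical path: P→Y→Z→H→B→Q = 6+7+6+2+7+5 = 33 ⇒ 33 weeks.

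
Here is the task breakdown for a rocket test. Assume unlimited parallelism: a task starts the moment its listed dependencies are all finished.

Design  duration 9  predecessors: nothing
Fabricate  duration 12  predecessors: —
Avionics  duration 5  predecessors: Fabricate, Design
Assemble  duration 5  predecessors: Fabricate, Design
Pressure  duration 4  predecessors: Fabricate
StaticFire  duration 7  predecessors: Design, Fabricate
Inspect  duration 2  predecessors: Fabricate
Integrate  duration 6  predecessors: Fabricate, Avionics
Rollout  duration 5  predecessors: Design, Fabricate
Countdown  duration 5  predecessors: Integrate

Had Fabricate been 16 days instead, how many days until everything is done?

32

Actual critical path: Fabricate→Avionics→Integrate→Countdown = 12+5+6+5 = 28 ⇒ 28 days.
Fabricate is on the critical path; changing it to 16 makes that path 32 days.
No other chain overtakes it, so the finish is 32 days.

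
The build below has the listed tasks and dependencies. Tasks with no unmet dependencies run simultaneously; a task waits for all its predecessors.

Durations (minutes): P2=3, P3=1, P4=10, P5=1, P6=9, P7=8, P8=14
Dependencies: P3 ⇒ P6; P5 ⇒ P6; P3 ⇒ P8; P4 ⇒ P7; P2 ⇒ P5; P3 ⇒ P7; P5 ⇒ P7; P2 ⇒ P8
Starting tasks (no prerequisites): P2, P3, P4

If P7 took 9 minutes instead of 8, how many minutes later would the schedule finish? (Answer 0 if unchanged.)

Critical path before the change: P4→P7 = 10+8 = 18 giving 18 minutes.
P7 is on the critical path; changing it to 9 makes that path 19 minutes.
The critical path is still P4→P7; finish is now 19 minutes.
Change in finish: 19 − 18 = +1 minutes.

1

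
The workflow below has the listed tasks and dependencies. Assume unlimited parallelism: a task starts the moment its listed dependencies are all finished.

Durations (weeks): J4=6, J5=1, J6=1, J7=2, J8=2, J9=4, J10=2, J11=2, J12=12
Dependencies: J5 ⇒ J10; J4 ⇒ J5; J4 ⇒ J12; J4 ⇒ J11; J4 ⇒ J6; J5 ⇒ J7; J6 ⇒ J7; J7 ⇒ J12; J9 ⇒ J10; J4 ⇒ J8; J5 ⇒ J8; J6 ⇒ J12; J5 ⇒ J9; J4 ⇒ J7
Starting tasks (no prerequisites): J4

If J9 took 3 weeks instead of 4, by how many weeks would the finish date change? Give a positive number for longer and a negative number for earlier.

Actual critical path: J4→J5→J7→J12 = 6+1+2+12 = 21 ⇒ 21 weeks.
J9 is off the critical path — its longest chain is 13 weeks, giving 8 of slack.
No other chain overtakes it, so the finish is 21 weeks.
Change in finish: 21 − 21 = +0 weeks.

0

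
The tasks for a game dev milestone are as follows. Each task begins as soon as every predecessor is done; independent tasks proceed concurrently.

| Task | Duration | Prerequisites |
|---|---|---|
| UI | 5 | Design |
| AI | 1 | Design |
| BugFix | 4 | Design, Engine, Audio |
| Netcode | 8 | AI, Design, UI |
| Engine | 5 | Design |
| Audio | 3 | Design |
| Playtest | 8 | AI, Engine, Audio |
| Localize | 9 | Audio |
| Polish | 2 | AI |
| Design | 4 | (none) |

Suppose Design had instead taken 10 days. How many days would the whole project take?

Baseline: Design→Engine→Playtest = 4+5+8 = 17 → 17 days.
Design lies on that path, so at 10 days the path becomes 23 days.
No other chain overtakes it, so the finish is 23 days.

23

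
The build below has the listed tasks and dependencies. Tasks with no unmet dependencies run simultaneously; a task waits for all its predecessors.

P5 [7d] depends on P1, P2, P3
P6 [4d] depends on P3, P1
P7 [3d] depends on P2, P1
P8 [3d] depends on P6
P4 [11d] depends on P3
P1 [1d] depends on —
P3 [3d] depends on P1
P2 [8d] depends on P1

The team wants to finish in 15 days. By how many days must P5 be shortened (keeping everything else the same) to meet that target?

Current finish: 16 days; target: 15.
P5 is on every critical path, so each day cut from P5 cuts the finish by one (this holds down to a finish of 15).
Need 16 − 15 = 1 day off P5 → P5 becomes 6 days, finish becomes 15.

1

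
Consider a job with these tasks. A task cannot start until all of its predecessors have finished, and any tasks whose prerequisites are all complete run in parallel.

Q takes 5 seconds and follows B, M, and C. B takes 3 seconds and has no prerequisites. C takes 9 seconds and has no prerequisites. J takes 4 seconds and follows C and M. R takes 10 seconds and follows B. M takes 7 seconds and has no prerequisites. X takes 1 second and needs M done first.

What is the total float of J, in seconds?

The longest chain is C→Q = 9+5 = 14; overall finish 14 seconds.
Longest path through J: 13 seconds (earliest finish 13, latest finish 14).
Slack of J = 10 − 9 = 1 second.

1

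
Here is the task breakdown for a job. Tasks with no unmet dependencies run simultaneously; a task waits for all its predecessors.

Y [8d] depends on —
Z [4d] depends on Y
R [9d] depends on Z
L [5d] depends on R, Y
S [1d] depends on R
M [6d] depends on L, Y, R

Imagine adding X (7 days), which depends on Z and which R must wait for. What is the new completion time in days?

39

Originally the project takes 32 days.
With X inserted, R now waits for max(Z, X).
New critical path: Y→Z→X→R→L→M = 8+4+7+9+5+6 = 39 ⇒ 39 days.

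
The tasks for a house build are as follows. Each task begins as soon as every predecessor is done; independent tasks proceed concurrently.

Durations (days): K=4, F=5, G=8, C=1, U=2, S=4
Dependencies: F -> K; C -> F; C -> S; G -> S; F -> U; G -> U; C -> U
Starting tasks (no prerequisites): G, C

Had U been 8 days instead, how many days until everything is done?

16

Critical path before the change: G→S = 8+4 = 12 giving 12 days.
U is off the critical path — its longest chain is 10 days, giving 2 of slack.
Now G→U = 8+8 = 16 is longest, so the finish becomes 16 days.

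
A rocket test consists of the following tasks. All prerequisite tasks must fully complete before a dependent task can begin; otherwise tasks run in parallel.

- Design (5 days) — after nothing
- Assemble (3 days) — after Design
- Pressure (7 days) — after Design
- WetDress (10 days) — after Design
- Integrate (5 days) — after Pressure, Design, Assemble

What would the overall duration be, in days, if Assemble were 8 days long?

Baseline: Design→Pressure→Integrate = 5+7+5 = 17 → 17 days.
The longest path through Assemble is only 13 days, so Assemble has float 4.
Now Design→Assemble→Integrate = 5+8+5 = 18 is longest, so the finish becomes 18 days.

18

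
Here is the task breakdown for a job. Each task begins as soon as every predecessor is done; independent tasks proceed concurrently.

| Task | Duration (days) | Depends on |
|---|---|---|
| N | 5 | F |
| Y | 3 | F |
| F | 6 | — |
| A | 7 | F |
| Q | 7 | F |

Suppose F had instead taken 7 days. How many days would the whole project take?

Actual critical path: F→A = 6+7 = 13 ⇒ 13 days.
F lies on that path, so at 7 days the path becomes 14 days.
No other chain overtakes it, so the finish is 14 days.

14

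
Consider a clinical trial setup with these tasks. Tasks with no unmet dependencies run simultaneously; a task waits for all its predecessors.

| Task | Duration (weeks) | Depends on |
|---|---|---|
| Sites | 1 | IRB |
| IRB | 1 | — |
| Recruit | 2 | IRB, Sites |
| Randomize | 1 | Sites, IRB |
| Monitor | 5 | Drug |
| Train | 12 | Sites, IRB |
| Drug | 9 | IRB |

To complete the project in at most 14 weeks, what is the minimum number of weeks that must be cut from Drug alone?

Current finish: 15 weeks; target: 14.
Drug is on every critical path, so each week cut from Drug cuts the finish by one (this holds down to a finish of 14).
Need 15 − 14 = 1 week off Drug → Drug becomes 8 weeks, finish becomes 14.

1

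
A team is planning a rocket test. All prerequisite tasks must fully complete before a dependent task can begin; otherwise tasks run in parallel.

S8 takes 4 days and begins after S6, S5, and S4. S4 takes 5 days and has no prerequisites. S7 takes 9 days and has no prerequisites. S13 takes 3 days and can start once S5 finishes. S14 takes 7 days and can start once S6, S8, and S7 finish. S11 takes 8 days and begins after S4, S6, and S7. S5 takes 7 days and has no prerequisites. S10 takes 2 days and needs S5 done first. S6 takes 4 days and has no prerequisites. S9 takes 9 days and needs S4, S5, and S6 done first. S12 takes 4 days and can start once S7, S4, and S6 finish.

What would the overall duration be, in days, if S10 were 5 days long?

18

The binding path is S5→S8→S14 = 7+4+7 = 18; finish at 18 days.
S10 is off the critical path — its longest chain is 9 days, giving 9 of slack.
That remains the longest chain; total 18 days.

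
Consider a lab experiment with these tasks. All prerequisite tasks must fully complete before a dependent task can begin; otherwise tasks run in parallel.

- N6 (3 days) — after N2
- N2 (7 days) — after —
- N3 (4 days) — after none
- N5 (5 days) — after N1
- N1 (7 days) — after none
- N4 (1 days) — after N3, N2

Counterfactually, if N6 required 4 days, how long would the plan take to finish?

The binding path is N1→N5 = 7+5 = 12; finish at 12 days.
N6 is off the critical path — its longest chain is 10 days, giving 2 of slack.
No other chain overtakes it, so the finish is 12 days.

12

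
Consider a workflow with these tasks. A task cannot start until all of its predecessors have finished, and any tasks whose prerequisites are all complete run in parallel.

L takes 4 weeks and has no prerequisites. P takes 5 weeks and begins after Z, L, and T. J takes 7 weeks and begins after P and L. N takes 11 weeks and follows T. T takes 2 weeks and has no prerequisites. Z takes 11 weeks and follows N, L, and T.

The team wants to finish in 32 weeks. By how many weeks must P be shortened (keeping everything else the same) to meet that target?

Current finish: 36 weeks; target: 32.
P is on every critical path, so each week cut from P cuts the finish by one (this holds down to a finish of 32).
Need 36 − 32 = 4 weeks off P → P becomes 1 week, finish becomes 32.

4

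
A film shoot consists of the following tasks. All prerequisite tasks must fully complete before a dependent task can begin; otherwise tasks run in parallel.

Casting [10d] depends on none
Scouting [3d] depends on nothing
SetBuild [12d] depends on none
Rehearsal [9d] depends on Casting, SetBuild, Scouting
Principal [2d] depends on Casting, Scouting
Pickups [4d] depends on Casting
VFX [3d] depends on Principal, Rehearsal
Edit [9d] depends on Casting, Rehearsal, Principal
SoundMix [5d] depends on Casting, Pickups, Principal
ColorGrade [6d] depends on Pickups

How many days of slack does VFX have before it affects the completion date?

Critical path: SetBuild→Rehearsal→Edit = 12+9+9 = 30, so the finish is 30 days.
Longest path through VFX: 24 days (earliest finish 24, latest finish 30).
So VFX can slip 30 − 24 = 6 days.

6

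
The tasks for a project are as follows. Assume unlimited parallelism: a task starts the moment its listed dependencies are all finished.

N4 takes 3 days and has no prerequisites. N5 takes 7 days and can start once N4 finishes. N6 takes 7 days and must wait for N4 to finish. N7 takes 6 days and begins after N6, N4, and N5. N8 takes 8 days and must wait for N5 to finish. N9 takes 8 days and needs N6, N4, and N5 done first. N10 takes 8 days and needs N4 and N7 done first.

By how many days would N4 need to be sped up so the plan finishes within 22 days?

Current finish: 24 days; target: 22.
N4 is on every critical path, so each day cut from N4 cuts the finish by one (this holds down to a finish of 22).
Need 24 − 22 = 2 days off N4 → N4 becomes 1 day, finish becomes 22.

2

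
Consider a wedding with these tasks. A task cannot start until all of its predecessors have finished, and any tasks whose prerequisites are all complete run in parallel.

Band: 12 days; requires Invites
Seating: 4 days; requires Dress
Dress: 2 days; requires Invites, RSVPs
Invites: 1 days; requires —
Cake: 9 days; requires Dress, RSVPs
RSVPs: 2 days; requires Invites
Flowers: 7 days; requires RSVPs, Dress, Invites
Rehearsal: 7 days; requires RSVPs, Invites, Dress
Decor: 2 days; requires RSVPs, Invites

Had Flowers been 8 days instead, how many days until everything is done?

Actual critical path: Invites→RSVPs→Dress→Cake = 1+2+2+9 = 14 ⇒ 14 days.
Flowers has 2 days of float (longest path through it is 12).
The critical path is still Invites→RSVPs→Dress→Cake; finish is now 14 days.

14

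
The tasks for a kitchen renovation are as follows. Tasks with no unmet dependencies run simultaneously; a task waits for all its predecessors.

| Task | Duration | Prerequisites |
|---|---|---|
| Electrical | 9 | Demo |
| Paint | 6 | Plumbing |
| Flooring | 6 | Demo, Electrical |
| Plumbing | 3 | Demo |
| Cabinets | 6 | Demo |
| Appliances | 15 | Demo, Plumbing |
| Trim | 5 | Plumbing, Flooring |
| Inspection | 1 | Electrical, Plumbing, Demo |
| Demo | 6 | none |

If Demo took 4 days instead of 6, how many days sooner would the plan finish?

2

As given, the longest chain is Demo→Electrical→Flooring→Trim = 6+9+6+5 = 26, so the finish is 26 days.
Demo lies on that path, so at 4 days the path becomes 24 days.
No other chain overtakes it, so the finish is 24 days.
Change in finish: 24 − 26 = -2 days.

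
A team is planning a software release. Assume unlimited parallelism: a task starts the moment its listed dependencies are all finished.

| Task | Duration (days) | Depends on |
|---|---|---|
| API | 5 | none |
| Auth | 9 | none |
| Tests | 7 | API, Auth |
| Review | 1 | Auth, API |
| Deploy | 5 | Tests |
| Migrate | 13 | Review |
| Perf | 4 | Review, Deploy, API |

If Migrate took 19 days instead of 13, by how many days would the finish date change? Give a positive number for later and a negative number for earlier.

4

Actual critical path: Auth→Tests→Deploy→Perf = 9+7+5+4 = 25 ⇒ 25 days.
Migrate is off the critical path — its longest chain is 23 days, giving 2 of slack.
Now Auth→Review→Migrate = 9+1+19 = 29 is longest, so the finish becomes 29 days.
Change in finish: 29 − 25 = +4 days.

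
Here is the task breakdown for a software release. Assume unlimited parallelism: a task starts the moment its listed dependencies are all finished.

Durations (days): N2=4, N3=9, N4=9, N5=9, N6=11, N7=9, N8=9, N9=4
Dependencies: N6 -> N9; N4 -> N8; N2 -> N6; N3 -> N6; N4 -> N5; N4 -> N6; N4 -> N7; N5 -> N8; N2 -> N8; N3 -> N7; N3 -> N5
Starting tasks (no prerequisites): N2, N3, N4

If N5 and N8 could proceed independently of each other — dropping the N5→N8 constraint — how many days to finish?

24

With the dependency in place, N3→N5→N8 = 9+9+9 = 27 sets the finish at 27 days.
Without N5→N8, N8's earliest start moves from 18 to 9.
The longest chain is now N3→N6→N9 = 9+11+4 = 24, so the job takes 24 days.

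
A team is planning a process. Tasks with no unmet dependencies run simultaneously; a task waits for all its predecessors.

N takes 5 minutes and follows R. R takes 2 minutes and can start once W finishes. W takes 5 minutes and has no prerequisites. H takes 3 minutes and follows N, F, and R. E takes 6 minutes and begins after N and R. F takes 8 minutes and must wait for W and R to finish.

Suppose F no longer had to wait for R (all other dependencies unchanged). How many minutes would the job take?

Original critical path: W→R→F→H = 5+2+8+3 = 18 ⇒ 18 minutes.
Without R→F, F's earliest start moves from 7 to 5.
New critical path: W→R→N→E = 5+2+5+6 = 18 ⇒ 18 minutes.

18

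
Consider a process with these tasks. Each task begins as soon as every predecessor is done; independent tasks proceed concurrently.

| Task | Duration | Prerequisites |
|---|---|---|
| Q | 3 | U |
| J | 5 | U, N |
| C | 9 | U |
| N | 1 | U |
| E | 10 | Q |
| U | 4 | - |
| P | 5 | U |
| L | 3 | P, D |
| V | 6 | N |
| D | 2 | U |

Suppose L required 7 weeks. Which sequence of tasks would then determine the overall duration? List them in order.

U, Q, E

As given, the longest chain is U→Q→E = 4+3+10 = 17, so the finish is 17 weeks.
L has 5 weeks of float (longest path through it is 12).
That remains the longest chain; total 17 weeks.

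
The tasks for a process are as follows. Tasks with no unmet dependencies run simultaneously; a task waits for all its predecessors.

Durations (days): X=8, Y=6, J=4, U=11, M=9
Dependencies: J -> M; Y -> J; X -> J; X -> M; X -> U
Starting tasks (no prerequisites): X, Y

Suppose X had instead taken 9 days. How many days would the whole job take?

22

The binding path is X→J→M = 8+4+9 = 21; finish at 21 days.
Since X is critical, the +1 change carries straight to that chain (now 22 days).
That remains the longest chain; total 22 days.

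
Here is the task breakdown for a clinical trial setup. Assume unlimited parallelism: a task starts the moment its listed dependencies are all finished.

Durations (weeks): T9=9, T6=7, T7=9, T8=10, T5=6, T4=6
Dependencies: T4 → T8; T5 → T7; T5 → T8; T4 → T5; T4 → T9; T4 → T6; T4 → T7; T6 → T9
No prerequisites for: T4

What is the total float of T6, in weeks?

0

The longest chain is T4→T5→T8 = 6+6+10 = 22; overall finish 22 weeks.
T6 finishes as early as 13 and must finish by 13.
So T6 can slip 13 − 13 = 0 weeks.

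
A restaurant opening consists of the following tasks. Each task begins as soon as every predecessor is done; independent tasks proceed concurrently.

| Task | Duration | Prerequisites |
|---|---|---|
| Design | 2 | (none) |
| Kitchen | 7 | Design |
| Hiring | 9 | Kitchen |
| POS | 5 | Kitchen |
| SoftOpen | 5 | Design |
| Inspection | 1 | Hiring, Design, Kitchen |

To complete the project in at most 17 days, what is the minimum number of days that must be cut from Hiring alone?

2

Current finish: 19 days; target: 17.
Hiring is on every critical path, so each day cut from Hiring cuts the finish by one (this holds down to a finish of 14).
Need 19 − 17 = 2 days off Hiring → Hiring becomes 7 days, finish becomes 17.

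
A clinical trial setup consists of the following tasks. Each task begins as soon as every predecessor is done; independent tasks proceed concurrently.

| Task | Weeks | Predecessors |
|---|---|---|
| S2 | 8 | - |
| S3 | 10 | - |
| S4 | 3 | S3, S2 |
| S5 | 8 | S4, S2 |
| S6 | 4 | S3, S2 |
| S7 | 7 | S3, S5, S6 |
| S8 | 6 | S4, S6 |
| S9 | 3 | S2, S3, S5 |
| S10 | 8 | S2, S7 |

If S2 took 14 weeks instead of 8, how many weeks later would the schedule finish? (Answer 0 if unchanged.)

4

The binding path is S3→S4→S5→S7→S10 = 10+3+8+7+8 = 36; finish at 36 weeks.
S2 is off the critical path — its longest chain is 34 weeks, giving 2 of slack.
New critical path: S2→S4→S5→S7→S10 = 14+3+8+7+8 = 40 ⇒ 40 weeks.
Change in finish: 40 − 36 = +4 weeks.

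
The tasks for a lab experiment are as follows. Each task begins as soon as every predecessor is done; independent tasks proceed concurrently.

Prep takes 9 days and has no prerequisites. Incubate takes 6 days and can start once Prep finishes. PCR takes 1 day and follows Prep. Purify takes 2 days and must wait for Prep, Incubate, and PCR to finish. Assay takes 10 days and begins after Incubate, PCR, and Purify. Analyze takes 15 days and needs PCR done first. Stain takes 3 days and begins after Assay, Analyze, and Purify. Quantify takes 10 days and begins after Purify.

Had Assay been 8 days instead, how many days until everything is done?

As given, the longest chain is Prep→Incubate→Purify→Assay→Stain = 9+6+2+10+3 = 30, so the finish is 30 days.
Since Assay is critical, the -2 change carries straight to that chain (now 28 days).
The critical path is still Prep→Incubate→Purify→Assay→Stain; finish is now 28 days.

28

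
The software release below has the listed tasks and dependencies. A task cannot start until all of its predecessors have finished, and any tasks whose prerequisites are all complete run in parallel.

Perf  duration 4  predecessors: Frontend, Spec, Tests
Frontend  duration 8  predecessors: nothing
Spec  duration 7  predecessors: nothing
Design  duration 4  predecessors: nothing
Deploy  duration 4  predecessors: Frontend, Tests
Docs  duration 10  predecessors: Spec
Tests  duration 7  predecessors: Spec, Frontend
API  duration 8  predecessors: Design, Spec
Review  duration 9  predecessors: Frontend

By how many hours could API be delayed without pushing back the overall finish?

4

Critical path: Frontend→Tests→Deploy = 8+7+4 = 19, so the finish is 19 hours.
The longest chain containing API totals 15 hours.
Slack of API = 11 − 7 = 4 hours.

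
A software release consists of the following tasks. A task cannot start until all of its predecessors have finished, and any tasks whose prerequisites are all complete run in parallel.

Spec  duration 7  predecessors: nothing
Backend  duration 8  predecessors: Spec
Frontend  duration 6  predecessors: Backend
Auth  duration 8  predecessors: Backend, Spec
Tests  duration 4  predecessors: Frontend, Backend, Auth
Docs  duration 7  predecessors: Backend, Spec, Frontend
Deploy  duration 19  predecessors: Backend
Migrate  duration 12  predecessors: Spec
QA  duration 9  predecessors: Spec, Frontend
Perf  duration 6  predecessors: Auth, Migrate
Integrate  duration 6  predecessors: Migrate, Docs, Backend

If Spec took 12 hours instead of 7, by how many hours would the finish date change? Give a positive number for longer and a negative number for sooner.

The binding path is Spec→Backend→Frontend→Docs→Integrate = 7+8+6+7+6 = 34; finish at 34 hours.
Spec lies on that path, so at 12 hours the path becomes 39 hours.
The critical path is still Spec→Backend→Frontend→Docs→Integrate; finish is now 39 hours.
Change in finish: 39 − 34 = +5 hours.

5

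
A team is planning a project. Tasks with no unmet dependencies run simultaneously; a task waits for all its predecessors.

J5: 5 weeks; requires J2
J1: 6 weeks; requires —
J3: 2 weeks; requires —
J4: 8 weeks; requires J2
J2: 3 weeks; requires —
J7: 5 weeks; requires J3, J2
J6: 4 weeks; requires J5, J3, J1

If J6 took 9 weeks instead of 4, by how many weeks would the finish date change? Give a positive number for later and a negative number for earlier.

5

Actual critical path: J2→J5→J6 = 3+5+4 = 12 ⇒ 12 weeks.
J6 lies on that path, so at 9 weeks the path becomes 17 weeks.
The critical path is still J2→J5→J6; finish is now 17 weeks.
Change in finish: 17 − 12 = +5 weeks.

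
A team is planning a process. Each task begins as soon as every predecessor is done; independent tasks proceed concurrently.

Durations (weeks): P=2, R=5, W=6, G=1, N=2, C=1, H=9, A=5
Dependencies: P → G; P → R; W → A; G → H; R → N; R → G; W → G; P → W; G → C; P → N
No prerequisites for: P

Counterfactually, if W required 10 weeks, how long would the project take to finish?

22

Baseline: P→W→G→H = 2+6+1+9 = 18 → 18 weeks.
W lies on that path, so at 10 weeks the path becomes 22 weeks.
No other chain overtakes it, so the finish is 22 weeks.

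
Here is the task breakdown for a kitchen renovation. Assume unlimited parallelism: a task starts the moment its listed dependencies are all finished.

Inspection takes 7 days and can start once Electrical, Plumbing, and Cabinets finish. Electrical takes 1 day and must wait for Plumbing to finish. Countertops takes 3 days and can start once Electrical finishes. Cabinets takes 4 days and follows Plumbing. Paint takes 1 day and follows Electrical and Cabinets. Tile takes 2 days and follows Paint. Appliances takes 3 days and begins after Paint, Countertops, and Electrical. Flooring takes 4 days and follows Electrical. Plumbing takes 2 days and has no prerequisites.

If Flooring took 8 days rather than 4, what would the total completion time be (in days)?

13

As given, the longest chain is Plumbing→Cabinets→Inspection = 2+4+7 = 13, so the finish is 13 days.
Flooring has 6 days of float (longest path through it is 7).
The critical path is still Plumbing→Cabinets→Inspection; finish is now 13 days.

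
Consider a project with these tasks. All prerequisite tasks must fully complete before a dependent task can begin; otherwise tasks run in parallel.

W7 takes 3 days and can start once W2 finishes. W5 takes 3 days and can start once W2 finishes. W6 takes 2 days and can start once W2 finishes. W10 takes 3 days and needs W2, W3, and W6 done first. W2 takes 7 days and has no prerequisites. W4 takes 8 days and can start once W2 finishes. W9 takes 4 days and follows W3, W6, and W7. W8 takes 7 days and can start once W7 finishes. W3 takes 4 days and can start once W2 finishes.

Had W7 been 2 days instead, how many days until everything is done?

Critical path before the change: W2→W7→W8 = 7+3+7 = 17 giving 17 days.
W7 is on the critical path; changing it to 2 makes that path 16 days.
No other chain overtakes it, so the finish is 16 days.

16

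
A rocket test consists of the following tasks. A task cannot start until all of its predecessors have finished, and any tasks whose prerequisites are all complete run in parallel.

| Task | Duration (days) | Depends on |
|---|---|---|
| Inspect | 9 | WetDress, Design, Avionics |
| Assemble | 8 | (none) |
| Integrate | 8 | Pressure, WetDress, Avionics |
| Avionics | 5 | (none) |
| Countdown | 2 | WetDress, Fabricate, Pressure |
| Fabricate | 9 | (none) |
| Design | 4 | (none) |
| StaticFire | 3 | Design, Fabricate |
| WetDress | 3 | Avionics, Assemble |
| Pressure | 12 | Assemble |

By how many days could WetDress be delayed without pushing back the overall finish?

The longest chain is Assemble→Pressure→Integrate = 8+12+8 = 28; overall finish 28 days.
Longest path through WetDress: 20 days (earliest finish 11, latest finish 19).
Float = 28 − 20 = 8.

8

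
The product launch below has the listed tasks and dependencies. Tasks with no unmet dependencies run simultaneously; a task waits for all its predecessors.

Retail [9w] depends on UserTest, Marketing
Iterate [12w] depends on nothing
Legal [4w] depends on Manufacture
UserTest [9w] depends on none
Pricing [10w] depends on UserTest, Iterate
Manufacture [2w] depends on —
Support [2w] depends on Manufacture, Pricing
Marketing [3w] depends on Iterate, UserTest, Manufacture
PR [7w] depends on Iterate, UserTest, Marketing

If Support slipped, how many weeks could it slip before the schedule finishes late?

Iterate→Pricing→Support = 12+10+2 = 24 sets the makespan at 24 weeks.
The longest chain containing Support totals 24 weeks.
So Support can slip 24 − 24 = 0 weeks.

0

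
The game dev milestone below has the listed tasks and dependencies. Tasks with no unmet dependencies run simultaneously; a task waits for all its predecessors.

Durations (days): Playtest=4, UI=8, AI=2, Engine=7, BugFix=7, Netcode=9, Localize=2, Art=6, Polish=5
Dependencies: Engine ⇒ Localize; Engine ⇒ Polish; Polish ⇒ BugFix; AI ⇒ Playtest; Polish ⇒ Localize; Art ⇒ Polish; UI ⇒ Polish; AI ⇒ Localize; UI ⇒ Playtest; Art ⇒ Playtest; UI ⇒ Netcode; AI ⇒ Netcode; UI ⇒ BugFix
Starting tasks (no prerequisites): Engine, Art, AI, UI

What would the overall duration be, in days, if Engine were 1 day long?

20

As given, the longest chain is UI→Polish→BugFix = 8+5+7 = 20, so the finish is 20 days.
The longest path through Engine is only 19 days, so Engine has float 1.
The critical path is still UI→Polish→BugFix; finish is now 20 days.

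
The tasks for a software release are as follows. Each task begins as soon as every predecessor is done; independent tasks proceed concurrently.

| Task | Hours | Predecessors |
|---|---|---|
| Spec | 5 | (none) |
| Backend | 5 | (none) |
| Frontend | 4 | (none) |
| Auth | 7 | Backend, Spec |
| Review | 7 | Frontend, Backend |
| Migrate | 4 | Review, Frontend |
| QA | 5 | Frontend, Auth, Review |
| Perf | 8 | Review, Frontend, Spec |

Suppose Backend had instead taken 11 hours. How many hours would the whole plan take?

26

As given, the longest chain is Backend→Review→Perf = 5+7+8 = 20, so the finish is 20 hours.
Backend is on the critical path; changing it to 11 makes that path 26 hours.
The critical path is still Backend→Review→Perf; finish is now 26 hours.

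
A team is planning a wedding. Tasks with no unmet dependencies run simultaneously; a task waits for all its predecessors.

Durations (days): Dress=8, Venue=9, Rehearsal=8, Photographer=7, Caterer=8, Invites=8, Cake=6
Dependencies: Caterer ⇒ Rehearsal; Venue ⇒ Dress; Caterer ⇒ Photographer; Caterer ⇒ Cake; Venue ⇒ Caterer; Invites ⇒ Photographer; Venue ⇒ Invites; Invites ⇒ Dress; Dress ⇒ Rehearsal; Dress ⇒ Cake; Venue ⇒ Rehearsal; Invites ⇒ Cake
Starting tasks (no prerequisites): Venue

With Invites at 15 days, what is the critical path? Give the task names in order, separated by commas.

Venue, Invites, Dress, Rehearsal

Actual critical path: Venue→Invites→Dress→Rehearsal = 9+8+8+8 = 33 ⇒ 33 days.
Invites is on the critical path; changing it to 15 makes that path 40 days.
No other chain overtakes it, so the finish is 40 days.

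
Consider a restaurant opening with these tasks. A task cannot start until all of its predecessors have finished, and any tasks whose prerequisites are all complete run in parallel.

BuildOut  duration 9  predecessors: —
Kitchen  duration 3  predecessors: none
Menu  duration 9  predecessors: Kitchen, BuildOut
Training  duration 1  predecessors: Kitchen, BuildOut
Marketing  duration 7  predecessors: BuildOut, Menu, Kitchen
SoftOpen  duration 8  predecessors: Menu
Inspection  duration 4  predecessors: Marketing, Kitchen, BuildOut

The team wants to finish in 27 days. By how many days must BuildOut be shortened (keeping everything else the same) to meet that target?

Current finish: 29 days; target: 27.
BuildOut is on every critical path, so each day cut from BuildOut cuts the finish by one (this holds down to a finish of 23).
Need 29 − 27 = 2 days off BuildOut → BuildOut becomes 7 days, finish becomes 27.

2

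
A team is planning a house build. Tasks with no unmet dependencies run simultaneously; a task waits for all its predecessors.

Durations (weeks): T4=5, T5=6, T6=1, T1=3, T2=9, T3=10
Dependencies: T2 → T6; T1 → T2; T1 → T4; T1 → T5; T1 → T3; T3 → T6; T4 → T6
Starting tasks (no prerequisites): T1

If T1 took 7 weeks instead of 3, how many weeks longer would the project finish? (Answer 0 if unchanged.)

As given, the longest chain is T1→T3→T6 = 3+10+1 = 14, so the finish is 14 weeks.
T1 is on the critical path; changing it to 7 makes that path 18 weeks.
The critical path is still T1→T3→T6; finish is now 18 weeks.
Change in finish: 18 − 14 = +4 weeks.

4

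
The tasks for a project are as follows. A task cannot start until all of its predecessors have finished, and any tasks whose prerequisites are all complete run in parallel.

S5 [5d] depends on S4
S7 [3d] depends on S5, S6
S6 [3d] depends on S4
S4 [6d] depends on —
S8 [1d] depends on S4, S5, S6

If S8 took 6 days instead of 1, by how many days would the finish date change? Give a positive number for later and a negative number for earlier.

3

Actual critical path: S4→S5→S7 = 6+5+3 = 14 ⇒ 14 days.
S8 is off the critical path — its longest chain is 12 days, giving 2 of slack.
Now S4→S5→S8 = 6+5+6 = 17 is longest, so the finish becomes 17 days.
Change in finish: 17 − 14 = +3 days.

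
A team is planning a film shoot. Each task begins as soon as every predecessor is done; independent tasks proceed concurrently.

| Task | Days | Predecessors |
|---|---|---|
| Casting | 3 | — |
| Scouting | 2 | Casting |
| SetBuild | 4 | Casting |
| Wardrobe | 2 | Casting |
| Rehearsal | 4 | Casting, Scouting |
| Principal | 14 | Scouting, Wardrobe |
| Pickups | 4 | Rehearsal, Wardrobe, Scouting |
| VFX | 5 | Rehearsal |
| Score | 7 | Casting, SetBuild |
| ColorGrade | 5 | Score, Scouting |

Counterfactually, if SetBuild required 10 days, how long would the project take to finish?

Actual critical path: Casting→SetBuild→Score→ColorGrade = 3+4+7+5 = 19 ⇒ 19 days.
Since SetBuild is critical, the +6 change carries straight to that chain (now 25 days).
The critical path is still Casting→SetBuild→Score→ColorGrade; finish is now 25 days.

25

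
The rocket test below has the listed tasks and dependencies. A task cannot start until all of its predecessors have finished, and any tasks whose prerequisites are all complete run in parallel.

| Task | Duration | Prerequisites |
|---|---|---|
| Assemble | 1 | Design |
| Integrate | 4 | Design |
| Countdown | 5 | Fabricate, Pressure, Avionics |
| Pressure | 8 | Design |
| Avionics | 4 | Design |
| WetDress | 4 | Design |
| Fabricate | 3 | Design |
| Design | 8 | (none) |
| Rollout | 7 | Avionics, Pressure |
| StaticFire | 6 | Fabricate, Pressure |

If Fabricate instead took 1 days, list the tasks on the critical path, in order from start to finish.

Design, Pressure, Rollout

Baseline: Design→Pressure→Rollout = 8+8+7 = 23 → 23 days.
Fabricate is off the critical path — its longest chain is 17 days, giving 6 of slack.
No other chain overtakes it, so the finish is 23 days.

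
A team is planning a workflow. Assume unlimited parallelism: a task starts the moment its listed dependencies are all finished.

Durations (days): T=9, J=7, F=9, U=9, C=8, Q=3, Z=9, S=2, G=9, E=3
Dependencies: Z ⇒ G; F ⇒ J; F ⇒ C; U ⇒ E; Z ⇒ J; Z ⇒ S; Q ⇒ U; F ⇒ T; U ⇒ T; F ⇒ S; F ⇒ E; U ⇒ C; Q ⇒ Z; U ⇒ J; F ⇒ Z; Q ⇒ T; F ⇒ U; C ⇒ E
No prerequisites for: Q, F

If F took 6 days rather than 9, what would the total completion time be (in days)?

26

Baseline: F→U→C→E = 9+9+8+3 = 29 → 29 days.
F lies on that path, so at 6 days the path becomes 26 days.
The critical path is still F→U→C→E; finish is now 26 days.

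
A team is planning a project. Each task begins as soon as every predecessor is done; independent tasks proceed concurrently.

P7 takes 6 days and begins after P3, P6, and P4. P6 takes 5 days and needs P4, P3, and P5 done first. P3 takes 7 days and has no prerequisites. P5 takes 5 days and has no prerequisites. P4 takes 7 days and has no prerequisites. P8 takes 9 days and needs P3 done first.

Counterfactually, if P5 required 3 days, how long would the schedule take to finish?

The binding path is P3→P6→P7 = 7+5+6 = 18; finish at 18 days.
P5 is off the critical path — its longest chain is 16 days, giving 2 of slack.
That remains the longest chain; total 18 days.

18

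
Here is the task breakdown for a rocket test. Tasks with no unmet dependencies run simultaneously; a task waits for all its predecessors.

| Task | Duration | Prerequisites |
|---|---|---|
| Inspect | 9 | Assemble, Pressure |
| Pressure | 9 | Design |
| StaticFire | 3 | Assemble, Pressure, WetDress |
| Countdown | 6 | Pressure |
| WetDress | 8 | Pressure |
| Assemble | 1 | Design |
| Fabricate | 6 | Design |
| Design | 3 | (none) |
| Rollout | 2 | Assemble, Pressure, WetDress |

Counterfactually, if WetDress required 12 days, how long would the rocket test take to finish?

Baseline: Design→Pressure→WetDress→StaticFire = 3+9+8+3 = 23 → 23 days.
Since WetDress is critical, the +4 change carries straight to that chain (now 27 days).
That remains the longest chain; total 27 days.

27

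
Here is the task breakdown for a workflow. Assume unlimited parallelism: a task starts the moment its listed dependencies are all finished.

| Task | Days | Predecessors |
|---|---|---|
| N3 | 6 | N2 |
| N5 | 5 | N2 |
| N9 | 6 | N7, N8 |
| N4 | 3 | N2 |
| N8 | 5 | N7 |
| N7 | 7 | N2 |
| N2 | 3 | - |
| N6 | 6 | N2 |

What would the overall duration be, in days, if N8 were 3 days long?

19

Critical path before the change: N2→N7→N8→N9 = 3+7+5+6 = 21 giving 21 days.
Since N8 is critical, the -2 change carries straight to that chain (now 19 days).
The critical path is still N2→N7→N8→N9; finish is now 19 days.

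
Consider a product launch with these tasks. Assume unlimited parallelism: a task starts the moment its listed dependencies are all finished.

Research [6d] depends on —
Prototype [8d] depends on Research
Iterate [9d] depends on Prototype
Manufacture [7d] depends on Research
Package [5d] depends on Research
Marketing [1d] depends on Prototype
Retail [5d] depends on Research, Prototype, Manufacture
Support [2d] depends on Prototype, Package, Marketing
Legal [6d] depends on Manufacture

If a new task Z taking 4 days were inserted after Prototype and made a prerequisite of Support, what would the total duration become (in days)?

23

Originally the plan takes 23 days.
With Z inserted, Support now waits for max(Prototype, Package, Marketing, Z).
New critical path: Research→Prototype→Iterate = 6+8+9 = 23 ⇒ 23 days.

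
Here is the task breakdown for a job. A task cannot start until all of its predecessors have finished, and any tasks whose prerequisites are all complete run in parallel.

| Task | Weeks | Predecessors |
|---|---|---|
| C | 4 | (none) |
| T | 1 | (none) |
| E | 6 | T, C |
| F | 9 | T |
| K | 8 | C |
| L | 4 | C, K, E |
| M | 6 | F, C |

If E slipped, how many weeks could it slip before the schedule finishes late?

Critical path: C→K→L = 4+8+4 = 16, so the finish is 16 weeks.
The longest chain containing E totals 14 weeks.
So E can slip 12 − 10 = 2 weeks.

2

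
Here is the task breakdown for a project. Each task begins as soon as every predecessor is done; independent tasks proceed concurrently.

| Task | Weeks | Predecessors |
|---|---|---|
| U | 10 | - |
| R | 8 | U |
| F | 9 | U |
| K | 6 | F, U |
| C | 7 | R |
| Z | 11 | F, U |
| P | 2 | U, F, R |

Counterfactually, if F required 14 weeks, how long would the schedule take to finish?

Critical path before the change: U→F→Z = 10+9+11 = 30 giving 30 weeks.
F lies on that path, so at 14 weeks the path becomes 35 weeks.
That remains the longest chain; total 35 weeks.

35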